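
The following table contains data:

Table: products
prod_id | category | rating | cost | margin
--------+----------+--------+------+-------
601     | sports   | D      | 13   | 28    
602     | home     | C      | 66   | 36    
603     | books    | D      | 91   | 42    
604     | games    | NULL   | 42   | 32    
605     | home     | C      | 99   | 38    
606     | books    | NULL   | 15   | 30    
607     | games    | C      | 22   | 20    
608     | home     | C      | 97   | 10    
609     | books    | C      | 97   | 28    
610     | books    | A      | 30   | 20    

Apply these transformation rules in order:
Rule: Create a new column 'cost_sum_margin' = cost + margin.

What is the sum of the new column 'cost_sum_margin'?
856

Step 1: For each record, compute cost + margin
Example calculations:
  13 + 28 = 41
  66 + 36 = 102
  91 + 42 = 133
  ...
Step 2: Sum all derived values
Step 3: Total = 856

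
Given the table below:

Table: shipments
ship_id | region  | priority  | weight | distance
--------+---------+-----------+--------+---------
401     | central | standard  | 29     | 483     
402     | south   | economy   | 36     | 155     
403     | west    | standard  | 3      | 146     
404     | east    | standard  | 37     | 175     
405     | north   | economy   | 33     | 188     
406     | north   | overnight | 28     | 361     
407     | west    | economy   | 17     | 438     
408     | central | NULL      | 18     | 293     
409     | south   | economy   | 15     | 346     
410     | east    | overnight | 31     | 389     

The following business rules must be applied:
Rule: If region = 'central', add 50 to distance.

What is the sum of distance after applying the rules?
3074

Step 1: Count records where region = 'central': 2
Step 2: Total bonus added: 2 × 50 = 100
Step 3: Original sum of distance: 2974
Step 4: Final sum = 2974 + 100 = 3074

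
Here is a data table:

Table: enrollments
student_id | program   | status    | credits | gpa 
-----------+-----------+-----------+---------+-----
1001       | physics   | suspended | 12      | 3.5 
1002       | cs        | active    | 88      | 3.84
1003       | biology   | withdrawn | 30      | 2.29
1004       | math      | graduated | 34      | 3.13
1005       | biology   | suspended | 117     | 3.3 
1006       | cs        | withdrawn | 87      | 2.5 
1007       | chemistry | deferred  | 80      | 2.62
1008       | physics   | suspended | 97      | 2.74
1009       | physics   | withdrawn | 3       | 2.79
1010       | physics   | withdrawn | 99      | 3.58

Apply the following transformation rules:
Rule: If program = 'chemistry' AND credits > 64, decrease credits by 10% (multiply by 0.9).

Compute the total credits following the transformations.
639.0

Step 1: Find records where program = 'chemistry' AND credits > 64
Step 2: 1 records match, summing to 80
Step 3: After multiplier: 80 × 0.9 = 72.0
Step 4: Unaffected records sum: 567
Step 5: Final sum = 72.0 + 567 = 639.0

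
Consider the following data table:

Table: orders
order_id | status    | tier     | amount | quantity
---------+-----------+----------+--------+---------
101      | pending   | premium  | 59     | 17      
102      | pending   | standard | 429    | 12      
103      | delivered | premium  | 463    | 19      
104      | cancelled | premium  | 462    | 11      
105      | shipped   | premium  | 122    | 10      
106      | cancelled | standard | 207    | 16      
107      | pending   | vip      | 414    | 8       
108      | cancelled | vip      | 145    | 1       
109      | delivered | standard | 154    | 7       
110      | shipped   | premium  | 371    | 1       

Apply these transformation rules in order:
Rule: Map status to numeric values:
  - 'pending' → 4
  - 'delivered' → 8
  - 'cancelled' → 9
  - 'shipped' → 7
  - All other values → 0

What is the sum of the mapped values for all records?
69

Step 1: Apply mapping to each record
Step 2: Count by status:
  'pending': 3 records × 4 = 12
  'delivered': 2 records × 8 = 16
  'cancelled': 3 records × 9 = 27
  'shipped': 2 records × 7 = 14
Step 3: Sum all mapped values = 69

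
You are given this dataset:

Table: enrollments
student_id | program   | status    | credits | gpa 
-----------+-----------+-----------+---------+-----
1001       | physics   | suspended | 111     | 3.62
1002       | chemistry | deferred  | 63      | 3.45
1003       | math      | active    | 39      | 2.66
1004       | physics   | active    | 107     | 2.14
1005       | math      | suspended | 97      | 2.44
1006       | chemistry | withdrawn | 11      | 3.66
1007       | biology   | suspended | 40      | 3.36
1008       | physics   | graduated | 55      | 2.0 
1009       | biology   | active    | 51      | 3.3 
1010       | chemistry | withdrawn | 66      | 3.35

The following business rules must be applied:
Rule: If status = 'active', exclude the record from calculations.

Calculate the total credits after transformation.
443

Step 1: Identify records where status = 'active'
Step 2: The excluded records sum to 197
Step 3: Original total credits = 640
Step 4: Remaining total = 640 - 197 = 443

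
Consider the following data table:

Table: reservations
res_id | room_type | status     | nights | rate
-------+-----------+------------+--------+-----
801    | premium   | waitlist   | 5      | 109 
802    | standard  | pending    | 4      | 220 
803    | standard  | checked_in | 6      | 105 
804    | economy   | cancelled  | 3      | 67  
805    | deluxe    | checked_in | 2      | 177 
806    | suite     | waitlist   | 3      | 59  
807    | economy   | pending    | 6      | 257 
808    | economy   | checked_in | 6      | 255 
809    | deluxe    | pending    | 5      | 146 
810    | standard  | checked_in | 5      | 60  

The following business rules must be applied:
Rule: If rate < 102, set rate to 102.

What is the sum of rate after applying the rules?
1575

Step 1: 3 records have rate < 102
Step 2: These records originally summed to 186
Step 3: After setting to minimum: 3 × 102 = 306
Step 4: Unaffected records sum: 1269
Step 5: Final sum = 306 + 1269 = 1575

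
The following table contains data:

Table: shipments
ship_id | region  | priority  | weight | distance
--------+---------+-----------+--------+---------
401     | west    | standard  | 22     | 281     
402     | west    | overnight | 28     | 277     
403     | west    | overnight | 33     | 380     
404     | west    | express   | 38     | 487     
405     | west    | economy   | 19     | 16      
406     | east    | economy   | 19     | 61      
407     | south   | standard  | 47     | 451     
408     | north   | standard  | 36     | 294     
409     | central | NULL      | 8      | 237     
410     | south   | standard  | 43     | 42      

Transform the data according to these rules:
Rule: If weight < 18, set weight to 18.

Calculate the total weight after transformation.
303

Step 1: 1 records have weight < 18
Step 2: These records originally summed to 8
Step 3: After setting to minimum: 1 × 18 = 18
Step 4: Unaffected records sum: 285
Step 5: Final sum = 18 + 285 = 303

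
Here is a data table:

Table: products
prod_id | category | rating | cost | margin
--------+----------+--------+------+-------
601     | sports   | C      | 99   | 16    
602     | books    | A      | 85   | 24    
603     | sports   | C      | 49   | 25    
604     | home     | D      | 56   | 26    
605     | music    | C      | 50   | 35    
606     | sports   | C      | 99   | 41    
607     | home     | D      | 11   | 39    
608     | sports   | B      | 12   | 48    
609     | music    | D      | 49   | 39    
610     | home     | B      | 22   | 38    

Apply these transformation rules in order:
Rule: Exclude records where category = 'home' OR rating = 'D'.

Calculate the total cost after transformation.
394

Step 1: Find records where category = 'home' OR rating = 'D'
Step 2: 4 records match, summing to 138
Step 3: Original sum: 532
Step 4: Remaining sum = 532 - 138 = 394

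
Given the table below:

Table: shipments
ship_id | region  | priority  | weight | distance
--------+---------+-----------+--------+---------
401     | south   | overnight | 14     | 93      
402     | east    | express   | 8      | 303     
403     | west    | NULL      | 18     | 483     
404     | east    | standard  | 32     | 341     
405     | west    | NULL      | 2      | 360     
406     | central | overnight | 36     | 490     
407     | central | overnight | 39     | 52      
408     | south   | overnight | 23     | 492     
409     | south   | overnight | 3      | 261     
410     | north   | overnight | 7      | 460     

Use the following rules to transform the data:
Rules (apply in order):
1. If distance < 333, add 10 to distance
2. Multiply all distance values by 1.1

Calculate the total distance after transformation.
3712.5

Step 1: Apply Rule 1 - Add 10 to records with distance < 333
  - 4 records affected: 709 + (4 × 10) = 749
  - Unaffected records: 2626
  - Sum after Rule 1: 3375
Step 2: Apply Rule 2 - Multiply all by 1.1
  - 3375 × 1.1 = 3712.5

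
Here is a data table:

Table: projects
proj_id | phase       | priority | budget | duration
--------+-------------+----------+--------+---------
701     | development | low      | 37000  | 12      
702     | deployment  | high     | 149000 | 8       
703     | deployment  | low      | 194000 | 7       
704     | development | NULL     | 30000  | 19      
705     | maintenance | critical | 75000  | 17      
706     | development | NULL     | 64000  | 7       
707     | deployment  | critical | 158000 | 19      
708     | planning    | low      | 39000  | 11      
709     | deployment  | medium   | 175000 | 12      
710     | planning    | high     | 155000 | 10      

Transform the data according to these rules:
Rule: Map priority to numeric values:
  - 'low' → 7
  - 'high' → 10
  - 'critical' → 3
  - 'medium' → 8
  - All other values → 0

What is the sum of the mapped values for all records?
55

Step 1: Apply mapping to each record
Step 2: Count by status:
  'low': 3 records × 7 = 21
  'high': 2 records × 10 = 20
  'critical': 2 records × 3 = 6
  'medium': 1 records × 8 = 8
Step 3: Sum all mapped values = 55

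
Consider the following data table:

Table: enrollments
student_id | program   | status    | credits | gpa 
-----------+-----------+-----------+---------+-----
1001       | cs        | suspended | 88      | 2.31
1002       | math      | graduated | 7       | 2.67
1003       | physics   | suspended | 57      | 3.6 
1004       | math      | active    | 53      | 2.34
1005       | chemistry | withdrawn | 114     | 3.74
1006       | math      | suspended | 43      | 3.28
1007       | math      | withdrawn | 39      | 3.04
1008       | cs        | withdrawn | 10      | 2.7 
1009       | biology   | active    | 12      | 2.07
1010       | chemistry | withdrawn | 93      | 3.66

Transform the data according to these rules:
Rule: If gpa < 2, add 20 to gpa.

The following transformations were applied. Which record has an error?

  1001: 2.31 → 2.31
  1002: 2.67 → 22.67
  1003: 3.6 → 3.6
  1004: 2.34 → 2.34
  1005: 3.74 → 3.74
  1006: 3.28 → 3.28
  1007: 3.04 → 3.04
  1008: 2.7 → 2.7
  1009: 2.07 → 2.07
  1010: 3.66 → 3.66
Record 1002 has an error. The correct transformed value should be 2.67, not 22.67.

Step 1: Check each record against the rule
Step 2: Record 1002 has gpa = 2.67
Step 3: Since 2.67 >= 2, the bonus should not have been applied
Step 4: Correct value = 2.67, but claimed value = 22.67
Conclusion: Record 1002 has the error.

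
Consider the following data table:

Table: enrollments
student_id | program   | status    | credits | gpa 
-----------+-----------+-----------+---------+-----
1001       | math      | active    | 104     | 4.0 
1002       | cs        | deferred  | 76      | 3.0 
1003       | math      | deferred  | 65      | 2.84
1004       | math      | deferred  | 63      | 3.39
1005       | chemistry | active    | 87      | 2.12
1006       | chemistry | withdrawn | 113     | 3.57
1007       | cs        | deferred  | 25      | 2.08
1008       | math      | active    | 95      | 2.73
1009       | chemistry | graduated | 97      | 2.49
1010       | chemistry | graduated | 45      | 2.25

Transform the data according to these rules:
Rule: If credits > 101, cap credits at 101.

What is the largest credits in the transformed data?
101

Step 1: Original maximum credits = 113
Step 2: Apply cap at 101
Step 3: 2 records had credits > 101 and were capped
Step 4: Maximum after transformation = 101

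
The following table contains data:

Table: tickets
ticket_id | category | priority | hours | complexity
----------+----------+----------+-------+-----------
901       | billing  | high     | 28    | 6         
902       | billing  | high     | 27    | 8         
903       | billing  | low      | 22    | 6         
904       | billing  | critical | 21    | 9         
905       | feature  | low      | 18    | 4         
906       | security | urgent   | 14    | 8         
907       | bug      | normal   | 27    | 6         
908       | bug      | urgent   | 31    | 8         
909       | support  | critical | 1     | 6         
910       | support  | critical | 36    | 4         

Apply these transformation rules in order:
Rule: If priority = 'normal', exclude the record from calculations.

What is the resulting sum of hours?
198

Step 1: Identify records where priority = 'normal'
Step 2: The excluded records sum to 27
Step 3: Original total hours = 225
Step 4: Remaining total = 225 - 27 = 198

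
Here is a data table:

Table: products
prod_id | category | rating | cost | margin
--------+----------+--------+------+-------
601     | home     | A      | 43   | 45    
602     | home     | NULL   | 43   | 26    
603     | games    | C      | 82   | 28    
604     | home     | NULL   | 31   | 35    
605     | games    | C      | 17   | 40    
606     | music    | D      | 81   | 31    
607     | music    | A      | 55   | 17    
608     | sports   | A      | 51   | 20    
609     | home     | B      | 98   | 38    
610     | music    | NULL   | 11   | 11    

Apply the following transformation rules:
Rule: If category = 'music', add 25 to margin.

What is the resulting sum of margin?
366

Step 1: Count records where category = 'music': 3
Step 2: Total bonus added: 3 × 25 = 75
Step 3: Original sum of margin: 291
Step 4: Final sum = 291 + 75 = 366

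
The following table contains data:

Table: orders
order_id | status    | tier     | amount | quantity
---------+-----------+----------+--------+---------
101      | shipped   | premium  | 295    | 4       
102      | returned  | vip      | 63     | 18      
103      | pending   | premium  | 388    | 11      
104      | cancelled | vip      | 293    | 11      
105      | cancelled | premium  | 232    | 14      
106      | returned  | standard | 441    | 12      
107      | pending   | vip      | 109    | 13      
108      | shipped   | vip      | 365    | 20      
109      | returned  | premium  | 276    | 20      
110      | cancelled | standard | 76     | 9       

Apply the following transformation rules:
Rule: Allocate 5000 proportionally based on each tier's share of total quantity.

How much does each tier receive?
premium: 1856.06, standard: 795.45, vip: 2348.48

Step 1: Calculate total quantity = 132
Step 2: Calculate each tier's proportion:
  premium: 49/132 = 37.12% → 1856.06
  standard: 21/132 = 15.91% → 795.45
  vip: 62/132 = 46.97% → 2348.48
Step 3: Verify: sum of allocations ≈ 5000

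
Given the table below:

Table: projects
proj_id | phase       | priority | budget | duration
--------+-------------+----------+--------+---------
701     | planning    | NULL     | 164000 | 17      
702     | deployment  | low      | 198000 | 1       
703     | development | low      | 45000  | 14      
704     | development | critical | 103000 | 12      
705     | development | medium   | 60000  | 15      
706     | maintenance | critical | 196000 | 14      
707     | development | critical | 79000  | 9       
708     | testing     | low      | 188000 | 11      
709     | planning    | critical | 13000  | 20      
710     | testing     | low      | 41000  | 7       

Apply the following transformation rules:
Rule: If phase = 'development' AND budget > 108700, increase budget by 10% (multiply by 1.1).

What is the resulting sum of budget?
1087000

Step 1: Find records where phase = 'development' AND budget > 108700
Step 2: 0 records match, summing to 0
Step 3: After multiplier: 0 × 1.1 = 0.0
Step 4: Unaffected records sum: 1087000
Step 5: Final sum = 0.0 + 1087000 = 1087000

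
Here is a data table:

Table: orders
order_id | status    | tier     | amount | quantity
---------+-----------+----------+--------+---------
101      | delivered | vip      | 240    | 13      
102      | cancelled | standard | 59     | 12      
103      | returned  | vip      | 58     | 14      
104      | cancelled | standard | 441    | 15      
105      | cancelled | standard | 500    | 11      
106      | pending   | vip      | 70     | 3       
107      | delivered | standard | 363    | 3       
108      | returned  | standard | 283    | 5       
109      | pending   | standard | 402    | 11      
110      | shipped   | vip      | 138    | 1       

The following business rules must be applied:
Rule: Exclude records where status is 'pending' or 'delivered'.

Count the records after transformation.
6

Step 1: Count records to exclude
  - 2 (pending) + 2 (delivered) = 4 records
Step 2: Total records: 10
Step 3: Remaining = 10 - 4 = 6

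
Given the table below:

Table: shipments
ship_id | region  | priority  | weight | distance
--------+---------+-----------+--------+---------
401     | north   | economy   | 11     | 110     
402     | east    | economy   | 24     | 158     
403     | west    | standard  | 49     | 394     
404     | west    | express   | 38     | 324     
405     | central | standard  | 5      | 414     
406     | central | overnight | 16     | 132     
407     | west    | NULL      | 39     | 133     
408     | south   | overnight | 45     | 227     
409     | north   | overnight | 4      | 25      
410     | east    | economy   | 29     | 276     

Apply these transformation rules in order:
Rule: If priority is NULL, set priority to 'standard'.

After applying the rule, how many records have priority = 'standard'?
3

Step 1: Count records where priority IS NULL
Step 2: Found 1 records with NULL priority
Step 3: These records will have priority set to 'standard'
Step 4: Records already having priority = 'standard': 2
Step 5: Answer: 1 + 2 = 3 records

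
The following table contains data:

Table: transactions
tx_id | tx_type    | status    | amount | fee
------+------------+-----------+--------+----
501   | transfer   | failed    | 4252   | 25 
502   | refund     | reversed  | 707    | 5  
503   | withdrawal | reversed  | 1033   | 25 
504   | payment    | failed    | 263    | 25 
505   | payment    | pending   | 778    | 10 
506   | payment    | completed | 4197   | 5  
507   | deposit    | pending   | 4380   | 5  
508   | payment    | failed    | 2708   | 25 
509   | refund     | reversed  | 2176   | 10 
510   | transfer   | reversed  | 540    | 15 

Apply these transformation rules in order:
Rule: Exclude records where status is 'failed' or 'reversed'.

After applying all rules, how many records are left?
3

Step 1: Count records to exclude
  - 3 (failed) + 4 (reversed) = 7 records
Step 2: Total records: 10
Step 3: Remaining = 10 - 7 = 3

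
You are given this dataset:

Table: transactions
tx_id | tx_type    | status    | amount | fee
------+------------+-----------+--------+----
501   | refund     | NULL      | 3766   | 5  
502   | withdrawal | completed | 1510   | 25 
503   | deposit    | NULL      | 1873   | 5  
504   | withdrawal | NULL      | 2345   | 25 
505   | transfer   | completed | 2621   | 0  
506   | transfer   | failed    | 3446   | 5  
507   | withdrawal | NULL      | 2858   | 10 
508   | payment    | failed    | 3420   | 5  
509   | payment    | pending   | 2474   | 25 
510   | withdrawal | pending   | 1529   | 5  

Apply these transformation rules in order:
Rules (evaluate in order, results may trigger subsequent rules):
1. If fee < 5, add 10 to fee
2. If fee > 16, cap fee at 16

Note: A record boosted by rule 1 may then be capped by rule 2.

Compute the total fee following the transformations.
93

Step 1: Apply rule 1 to records with fee < 5
  - 1 records get bonus of 10
  - Of these, 0 records then exceed 16 and get capped
Step 2: Apply rule 2 to records with fee > 16
  - 3 records (original) are capped
Step 3: Calculate final sum = 93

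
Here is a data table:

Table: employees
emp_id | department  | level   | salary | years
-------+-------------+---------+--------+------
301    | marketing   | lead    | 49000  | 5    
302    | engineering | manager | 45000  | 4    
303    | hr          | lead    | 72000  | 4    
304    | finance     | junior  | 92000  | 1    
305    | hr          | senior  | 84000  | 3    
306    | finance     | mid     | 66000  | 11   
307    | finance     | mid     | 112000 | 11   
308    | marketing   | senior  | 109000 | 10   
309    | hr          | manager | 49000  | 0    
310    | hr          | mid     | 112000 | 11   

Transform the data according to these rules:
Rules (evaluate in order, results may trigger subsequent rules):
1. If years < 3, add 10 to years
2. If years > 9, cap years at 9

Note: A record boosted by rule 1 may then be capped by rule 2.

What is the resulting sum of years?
70

Step 1: Apply rule 1 to records with years < 3
  - 2 records get bonus of 10
  - Of these, 2 records then exceed 9 and get capped
Step 2: Apply rule 2 to records with years > 9
  - 4 records (original) are capped
Step 3: Calculate final sum = 70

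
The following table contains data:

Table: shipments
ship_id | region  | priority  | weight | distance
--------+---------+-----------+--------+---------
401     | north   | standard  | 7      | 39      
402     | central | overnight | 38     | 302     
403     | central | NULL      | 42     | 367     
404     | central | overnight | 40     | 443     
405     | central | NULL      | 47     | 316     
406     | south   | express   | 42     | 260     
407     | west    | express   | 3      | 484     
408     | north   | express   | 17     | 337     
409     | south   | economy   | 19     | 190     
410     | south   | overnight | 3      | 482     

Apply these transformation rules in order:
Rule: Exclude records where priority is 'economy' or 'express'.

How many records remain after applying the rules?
6

Step 1: Count records to exclude
  - 1 (economy) + 3 (express) = 4 records
Step 2: Total records: 10
Step 3: Remaining = 10 - 4 = 6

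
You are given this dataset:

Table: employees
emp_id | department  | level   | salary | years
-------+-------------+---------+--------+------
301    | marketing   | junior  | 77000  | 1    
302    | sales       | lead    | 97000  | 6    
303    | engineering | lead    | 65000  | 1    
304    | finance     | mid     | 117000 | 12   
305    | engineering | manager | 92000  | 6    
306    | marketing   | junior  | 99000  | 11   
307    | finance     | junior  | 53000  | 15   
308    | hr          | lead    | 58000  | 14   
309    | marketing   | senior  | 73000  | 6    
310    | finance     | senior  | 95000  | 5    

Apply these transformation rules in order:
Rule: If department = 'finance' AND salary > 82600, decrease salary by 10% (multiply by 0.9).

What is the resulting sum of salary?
804800.0

Step 1: Find records where department = 'finance' AND salary > 82600
Step 2: 2 records match, summing to 212000
Step 3: After multiplier: 212000 × 0.9 = 190800.0
Step 4: Unaffected records sum: 614000
Step 5: Final sum = 190800.0 + 614000 = 804800.0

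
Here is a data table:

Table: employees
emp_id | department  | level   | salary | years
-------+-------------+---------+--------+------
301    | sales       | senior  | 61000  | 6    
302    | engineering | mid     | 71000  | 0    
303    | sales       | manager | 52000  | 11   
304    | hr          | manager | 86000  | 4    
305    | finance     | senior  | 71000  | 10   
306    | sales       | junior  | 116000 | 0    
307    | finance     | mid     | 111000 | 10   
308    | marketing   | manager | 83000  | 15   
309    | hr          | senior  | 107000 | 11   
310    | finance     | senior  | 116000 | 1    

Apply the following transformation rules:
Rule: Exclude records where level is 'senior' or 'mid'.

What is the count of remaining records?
4

Step 1: Count records to exclude
  - 4 (senior) + 2 (mid) = 6 records
Step 2: Total records: 10
Step 3: Remaining = 10 - 6 = 4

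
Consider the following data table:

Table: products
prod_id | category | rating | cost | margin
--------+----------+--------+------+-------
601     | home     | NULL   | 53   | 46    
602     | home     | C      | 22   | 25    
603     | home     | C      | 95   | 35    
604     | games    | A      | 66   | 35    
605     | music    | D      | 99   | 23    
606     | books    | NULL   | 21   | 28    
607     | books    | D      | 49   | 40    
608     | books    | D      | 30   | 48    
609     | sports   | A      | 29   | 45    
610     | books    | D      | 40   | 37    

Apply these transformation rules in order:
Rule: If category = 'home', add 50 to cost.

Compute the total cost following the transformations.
654

Step 1: Count records where category = 'home': 3
Step 2: Total bonus added: 3 × 50 = 150
Step 3: Original sum of cost: 504
Step 4: Final sum = 504 + 150 = 654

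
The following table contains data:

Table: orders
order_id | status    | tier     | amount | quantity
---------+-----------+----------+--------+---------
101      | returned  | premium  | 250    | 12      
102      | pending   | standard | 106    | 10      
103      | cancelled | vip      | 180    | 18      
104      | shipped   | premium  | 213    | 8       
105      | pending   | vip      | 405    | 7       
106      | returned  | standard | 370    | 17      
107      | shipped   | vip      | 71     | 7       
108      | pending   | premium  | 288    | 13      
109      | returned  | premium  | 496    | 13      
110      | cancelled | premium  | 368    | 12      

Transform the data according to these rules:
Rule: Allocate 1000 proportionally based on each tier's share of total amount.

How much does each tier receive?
premium: 587.91, standard: 173.28, vip: 238.81

Step 1: Calculate total amount = 2747
Step 2: Calculate each tier's proportion:
  premium: 1615/2747 = 58.79% → 587.91
  standard: 476/2747 = 17.33% → 173.28
  vip: 656/2747 = 23.88% → 238.81
Step 3: Verify: sum of allocations ≈ 1000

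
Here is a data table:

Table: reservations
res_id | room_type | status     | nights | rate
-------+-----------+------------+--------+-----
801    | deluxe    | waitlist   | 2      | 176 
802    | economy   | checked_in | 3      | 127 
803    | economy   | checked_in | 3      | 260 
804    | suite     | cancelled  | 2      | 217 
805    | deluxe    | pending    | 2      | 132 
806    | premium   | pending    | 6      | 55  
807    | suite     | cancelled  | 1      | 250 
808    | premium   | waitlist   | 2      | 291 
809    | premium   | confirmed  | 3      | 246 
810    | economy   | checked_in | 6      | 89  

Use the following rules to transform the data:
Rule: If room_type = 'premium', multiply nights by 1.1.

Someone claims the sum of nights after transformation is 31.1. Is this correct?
Yes, the result is correct.

Step 1: Calculate the correct sum after transformation
Step 2: Apply multiplier 1.1 to records where room_type = 'premium'
Step 3: Correct result = 31.1
Step 4: Claimed result = 31.1
Step 5: 31.1 = 31.1 ✓
Conclusion: The claimed result is correct.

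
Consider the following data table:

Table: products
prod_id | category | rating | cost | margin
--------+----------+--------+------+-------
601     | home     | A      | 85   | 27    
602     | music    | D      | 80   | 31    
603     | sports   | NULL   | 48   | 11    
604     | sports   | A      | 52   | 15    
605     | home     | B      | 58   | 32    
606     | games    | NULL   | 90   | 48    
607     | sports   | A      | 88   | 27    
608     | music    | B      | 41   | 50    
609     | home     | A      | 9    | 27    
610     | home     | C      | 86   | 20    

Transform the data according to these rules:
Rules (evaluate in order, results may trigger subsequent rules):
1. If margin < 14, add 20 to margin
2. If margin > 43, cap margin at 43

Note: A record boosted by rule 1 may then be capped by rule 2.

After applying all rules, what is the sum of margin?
296

Step 1: Apply rule 1 to records with margin < 14
  - 1 records get bonus of 20
  - Of these, 0 records then exceed 43 and get capped
Step 2: Apply rule 2 to records with margin > 43
  - 2 records (original) are capped
Step 3: Calculate final sum = 296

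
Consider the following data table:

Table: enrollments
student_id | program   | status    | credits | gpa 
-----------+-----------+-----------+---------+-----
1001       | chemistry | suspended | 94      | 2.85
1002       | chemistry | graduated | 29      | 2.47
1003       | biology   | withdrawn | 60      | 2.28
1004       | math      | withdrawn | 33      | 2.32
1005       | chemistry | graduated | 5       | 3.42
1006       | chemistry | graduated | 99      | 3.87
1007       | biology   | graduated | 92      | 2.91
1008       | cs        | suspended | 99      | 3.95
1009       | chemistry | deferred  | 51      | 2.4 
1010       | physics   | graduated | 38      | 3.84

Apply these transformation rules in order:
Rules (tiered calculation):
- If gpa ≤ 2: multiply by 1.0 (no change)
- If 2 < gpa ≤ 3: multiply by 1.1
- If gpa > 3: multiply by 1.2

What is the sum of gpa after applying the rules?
34.85

Step 1: Tier 1 (gpa ≤ 2): 0 records, sum = 0 × 1.0 = 0.0
Step 2: Tier 2 (2 < gpa ≤ 3): 6 records, sum = 15.23 × 1.1 = 16.75
Step 3: Tier 3 (gpa > 3): 4 records, sum = 15.08 × 1.2 = 18.1
Step 4: Final sum = 0.0 + 16.75 + 18.1 = 34.85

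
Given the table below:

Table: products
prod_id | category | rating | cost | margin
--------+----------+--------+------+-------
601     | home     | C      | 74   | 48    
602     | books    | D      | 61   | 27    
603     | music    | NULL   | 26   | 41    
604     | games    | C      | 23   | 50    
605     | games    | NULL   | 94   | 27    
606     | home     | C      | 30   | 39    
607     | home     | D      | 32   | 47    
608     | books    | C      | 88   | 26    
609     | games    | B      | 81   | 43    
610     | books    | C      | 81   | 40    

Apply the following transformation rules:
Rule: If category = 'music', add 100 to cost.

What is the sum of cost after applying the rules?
690

Step 1: Count records where category = 'music': 1
Step 2: Total bonus added: 1 × 100 = 100
Step 3: Original sum of cost: 590
Step 4: Final sum = 590 + 100 = 690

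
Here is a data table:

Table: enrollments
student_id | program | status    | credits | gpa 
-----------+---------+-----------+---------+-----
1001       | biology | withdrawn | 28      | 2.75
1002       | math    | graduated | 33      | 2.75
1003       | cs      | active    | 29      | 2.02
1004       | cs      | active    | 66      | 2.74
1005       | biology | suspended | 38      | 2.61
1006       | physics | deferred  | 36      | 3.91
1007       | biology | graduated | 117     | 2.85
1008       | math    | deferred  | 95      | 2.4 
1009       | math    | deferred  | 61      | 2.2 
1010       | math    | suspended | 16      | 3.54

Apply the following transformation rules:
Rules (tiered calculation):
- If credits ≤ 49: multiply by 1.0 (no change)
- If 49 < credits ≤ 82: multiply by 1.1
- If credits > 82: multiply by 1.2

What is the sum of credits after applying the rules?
574.1

Step 1: Tier 1 (credits ≤ 49): 6 records, sum = 180 × 1.0 = 180.0
Step 2: Tier 2 (49 < credits ≤ 82): 2 records, sum = 127 × 1.1 = 139.7
Step 3: Tier 3 (credits > 82): 2 records, sum = 212 × 1.2 = 254.4
Step 4: Final sum = 180.0 + 139.7 + 254.4 = 574.1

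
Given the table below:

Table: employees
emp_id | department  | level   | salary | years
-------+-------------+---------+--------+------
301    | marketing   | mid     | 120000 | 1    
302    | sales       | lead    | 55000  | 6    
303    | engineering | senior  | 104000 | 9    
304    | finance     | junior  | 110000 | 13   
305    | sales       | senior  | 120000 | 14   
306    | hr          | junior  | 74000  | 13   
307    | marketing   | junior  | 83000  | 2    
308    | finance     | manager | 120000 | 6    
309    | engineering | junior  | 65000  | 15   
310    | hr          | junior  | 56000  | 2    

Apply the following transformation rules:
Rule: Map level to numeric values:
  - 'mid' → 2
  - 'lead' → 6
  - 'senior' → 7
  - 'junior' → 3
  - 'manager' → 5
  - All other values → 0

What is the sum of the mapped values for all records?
42

Step 1: Apply mapping to each record
Step 2: Count by status:
  'mid': 1 records × 2 = 2
  'lead': 1 records × 6 = 6
  'senior': 2 records × 7 = 14
  'junior': 5 records × 3 = 15
  'manager': 1 records × 5 = 5
Step 3: Sum all mapped values = 42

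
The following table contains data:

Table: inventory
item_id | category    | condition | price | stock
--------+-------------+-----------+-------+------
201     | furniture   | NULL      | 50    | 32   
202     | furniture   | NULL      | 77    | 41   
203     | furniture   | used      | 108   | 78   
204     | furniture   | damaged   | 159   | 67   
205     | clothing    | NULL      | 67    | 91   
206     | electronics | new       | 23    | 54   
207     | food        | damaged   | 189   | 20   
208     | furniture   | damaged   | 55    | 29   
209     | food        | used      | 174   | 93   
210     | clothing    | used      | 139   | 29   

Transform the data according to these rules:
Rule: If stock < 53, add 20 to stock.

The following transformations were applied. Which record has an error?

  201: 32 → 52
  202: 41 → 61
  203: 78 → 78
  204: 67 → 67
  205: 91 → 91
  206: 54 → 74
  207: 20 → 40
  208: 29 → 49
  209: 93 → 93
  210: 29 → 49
Record 206 has an error. The correct transformed value should be 54, not 74.

Step 1: Check each record against the rule
Step 2: Record 206 has stock = 54
Step 3: Since 54 >= 53, the bonus should not have been applied
Step 4: Correct value = 54, but claimed value = 74
Conclusion: Record 206 has the error.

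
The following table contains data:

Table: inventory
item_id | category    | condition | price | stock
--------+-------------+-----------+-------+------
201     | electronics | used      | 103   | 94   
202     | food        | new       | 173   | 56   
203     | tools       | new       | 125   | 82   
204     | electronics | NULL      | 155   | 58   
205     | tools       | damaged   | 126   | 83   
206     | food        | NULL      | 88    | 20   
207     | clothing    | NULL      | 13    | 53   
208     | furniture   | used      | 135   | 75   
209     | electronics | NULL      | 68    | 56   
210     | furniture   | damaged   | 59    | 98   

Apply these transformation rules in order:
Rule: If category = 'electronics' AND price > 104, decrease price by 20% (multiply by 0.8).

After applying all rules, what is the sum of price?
1014.0

Step 1: Find records where category = 'electronics' AND price > 104
Step 2: 1 records match, summing to 155
Step 3: After multiplier: 155 × 0.8 = 124.0
Step 4: Unaffected records sum: 890
Step 5: Final sum = 124.0 + 890 = 1014.0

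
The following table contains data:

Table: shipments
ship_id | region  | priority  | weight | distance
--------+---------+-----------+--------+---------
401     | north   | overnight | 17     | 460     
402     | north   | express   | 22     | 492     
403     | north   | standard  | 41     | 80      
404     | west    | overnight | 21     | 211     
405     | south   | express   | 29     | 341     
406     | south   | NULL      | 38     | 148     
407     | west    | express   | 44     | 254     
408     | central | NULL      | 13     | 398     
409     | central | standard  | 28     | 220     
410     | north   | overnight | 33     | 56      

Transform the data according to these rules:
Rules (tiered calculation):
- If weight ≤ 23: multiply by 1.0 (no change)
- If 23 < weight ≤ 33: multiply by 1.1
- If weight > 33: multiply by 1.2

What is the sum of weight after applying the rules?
319.6

Step 1: Tier 1 (weight ≤ 23): 4 records, sum = 73 × 1.0 = 73.0
Step 2: Tier 2 (23 < weight ≤ 33): 3 records, sum = 90 × 1.1 = 99.0
Step 3: Tier 3 (weight > 33): 3 records, sum = 123 × 1.2 = 147.6
Step 4: Final sum = 73.0 + 99.0 + 147.6 = 319.6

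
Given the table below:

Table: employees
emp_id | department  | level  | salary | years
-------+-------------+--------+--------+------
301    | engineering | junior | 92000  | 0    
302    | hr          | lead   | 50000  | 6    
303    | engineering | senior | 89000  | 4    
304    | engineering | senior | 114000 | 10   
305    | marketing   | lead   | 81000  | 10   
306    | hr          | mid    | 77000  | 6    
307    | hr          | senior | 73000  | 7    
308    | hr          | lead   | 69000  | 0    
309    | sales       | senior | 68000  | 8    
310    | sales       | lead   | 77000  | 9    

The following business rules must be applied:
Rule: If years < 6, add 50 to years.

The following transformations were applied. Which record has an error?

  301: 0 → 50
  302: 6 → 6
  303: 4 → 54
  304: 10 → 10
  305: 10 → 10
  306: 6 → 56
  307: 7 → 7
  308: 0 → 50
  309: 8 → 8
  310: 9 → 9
Record 306 has an error. The correct transformed value should be 6, not 56.

Step 1: Check each record against the rule
Step 2: Record 306 has years = 6
Step 3: Since 6 >= 6, the bonus should not have been applied
Step 4: Correct value = 6, but claimed value = 56
Conclusion: Record 306 has the error.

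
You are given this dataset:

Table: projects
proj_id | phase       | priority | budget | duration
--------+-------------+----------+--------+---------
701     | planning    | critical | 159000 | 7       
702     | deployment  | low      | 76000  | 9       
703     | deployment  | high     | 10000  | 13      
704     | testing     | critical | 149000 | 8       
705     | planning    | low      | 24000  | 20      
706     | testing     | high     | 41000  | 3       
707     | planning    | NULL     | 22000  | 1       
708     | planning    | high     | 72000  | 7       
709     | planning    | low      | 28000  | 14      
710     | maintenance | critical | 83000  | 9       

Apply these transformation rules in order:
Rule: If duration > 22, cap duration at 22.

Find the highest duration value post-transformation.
20

Step 1: Original maximum duration = 20
Step 2: Check cap of 22 against maximum
Step 3: No records exceed the cap (max 20 <= cap 22), so no capping applies
Step 4: Maximum after transformation = 20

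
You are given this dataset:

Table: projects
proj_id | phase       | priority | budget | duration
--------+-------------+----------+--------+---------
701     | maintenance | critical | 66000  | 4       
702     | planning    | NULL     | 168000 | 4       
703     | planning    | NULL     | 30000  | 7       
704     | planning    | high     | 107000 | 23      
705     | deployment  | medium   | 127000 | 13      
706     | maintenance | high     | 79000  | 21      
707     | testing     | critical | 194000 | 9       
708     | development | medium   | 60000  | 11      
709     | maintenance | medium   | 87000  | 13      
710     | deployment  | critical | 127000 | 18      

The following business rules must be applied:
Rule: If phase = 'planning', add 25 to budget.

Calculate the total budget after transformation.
1045075

Step 1: Count records where phase = 'planning': 3
Step 2: Total bonus added: 3 × 25 = 75
Step 3: Original sum of budget: 1045000
Step 4: Final sum = 1045000 + 75 = 1045075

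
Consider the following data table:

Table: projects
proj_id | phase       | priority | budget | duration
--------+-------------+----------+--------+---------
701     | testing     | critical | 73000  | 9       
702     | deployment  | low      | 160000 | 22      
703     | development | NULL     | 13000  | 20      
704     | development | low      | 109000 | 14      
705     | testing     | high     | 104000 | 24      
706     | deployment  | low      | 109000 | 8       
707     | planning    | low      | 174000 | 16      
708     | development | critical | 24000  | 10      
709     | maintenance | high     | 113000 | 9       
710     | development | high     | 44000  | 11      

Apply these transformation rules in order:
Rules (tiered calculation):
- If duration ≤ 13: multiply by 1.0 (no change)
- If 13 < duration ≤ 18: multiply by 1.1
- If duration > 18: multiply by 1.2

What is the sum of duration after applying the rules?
159.2

Step 1: Tier 1 (duration ≤ 13): 5 records, sum = 47 × 1.0 = 47.0
Step 2: Tier 2 (13 < duration ≤ 18): 2 records, sum = 30 × 1.1 = 33.0
Step 3: Tier 3 (duration > 18): 3 records, sum = 66 × 1.2 = 79.2
Step 4: Final sum = 47.0 + 33.0 + 79.2 = 159.2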